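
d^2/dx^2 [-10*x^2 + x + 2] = -20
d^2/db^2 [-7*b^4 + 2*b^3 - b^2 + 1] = -84*b^2 + 12*b - 2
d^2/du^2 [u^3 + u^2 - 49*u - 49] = 6*u + 2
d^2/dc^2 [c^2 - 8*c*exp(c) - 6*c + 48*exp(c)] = -8*c*exp(c) + 32*exp(c) + 2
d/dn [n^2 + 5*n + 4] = 2*n + 5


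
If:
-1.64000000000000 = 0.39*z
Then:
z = -4.21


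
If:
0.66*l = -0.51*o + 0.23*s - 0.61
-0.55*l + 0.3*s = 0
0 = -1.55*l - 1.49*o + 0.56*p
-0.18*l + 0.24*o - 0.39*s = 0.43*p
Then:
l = 0.65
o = -1.50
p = -2.19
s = 1.19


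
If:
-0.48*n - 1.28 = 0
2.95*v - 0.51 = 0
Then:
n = -2.67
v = 0.17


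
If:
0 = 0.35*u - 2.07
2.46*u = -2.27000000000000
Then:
No Solution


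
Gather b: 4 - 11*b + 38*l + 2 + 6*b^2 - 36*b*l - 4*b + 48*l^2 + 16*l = 6*b^2 + b*(-36*l - 15) + 48*l^2 + 54*l + 6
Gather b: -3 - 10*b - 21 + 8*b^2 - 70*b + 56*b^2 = 64*b^2 - 80*b - 24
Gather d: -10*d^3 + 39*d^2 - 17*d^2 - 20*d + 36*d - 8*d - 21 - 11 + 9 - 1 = -10*d^3 + 22*d^2 + 8*d - 24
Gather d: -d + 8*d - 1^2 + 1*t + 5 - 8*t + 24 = 7*d - 7*t + 28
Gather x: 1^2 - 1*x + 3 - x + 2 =6 - 2*x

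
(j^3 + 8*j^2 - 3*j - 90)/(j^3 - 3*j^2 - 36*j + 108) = (j + 5)/(j - 6)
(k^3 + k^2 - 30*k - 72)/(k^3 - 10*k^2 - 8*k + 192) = (k + 3)/(k - 8)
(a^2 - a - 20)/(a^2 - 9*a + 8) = (a^2 - a - 20)/(a^2 - 9*a + 8)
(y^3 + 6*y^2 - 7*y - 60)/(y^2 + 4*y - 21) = (y^2 + 9*y + 20)/(y + 7)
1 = 1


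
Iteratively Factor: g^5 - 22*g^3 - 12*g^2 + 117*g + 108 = (g + 1)*(g^4 - g^3 - 21*g^2 + 9*g + 108) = (g - 4)*(g + 1)*(g^3 + 3*g^2 - 9*g - 27) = (g - 4)*(g - 3)*(g + 1)*(g^2 + 6*g + 9) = (g - 4)*(g - 3)*(g + 1)*(g + 3)*(g + 3)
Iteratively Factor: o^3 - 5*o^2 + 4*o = (o - 4)*(o^2 - o) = o*(o - 4)*(o - 1)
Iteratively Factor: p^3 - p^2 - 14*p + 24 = (p - 2)*(p^2 + p - 12) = (p - 3)*(p - 2)*(p + 4)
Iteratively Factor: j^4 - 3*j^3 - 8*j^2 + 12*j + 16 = (j + 2)*(j^3 - 5*j^2 + 2*j + 8) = (j - 4)*(j + 2)*(j^2 - j - 2) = (j - 4)*(j - 2)*(j + 2)*(j + 1)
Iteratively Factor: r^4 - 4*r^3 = (r)*(r^3 - 4*r^2) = r^2*(r^2 - 4*r) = r^3*(r - 4)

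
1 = 1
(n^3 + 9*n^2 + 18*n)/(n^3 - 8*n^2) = (n^2 + 9*n + 18)/(n*(n - 8))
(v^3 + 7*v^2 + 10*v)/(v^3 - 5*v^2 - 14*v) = (v + 5)/(v - 7)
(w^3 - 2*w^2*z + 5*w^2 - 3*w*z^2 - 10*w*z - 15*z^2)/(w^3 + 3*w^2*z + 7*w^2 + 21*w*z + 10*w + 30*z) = (w^2 - 2*w*z - 3*z^2)/(w^2 + 3*w*z + 2*w + 6*z)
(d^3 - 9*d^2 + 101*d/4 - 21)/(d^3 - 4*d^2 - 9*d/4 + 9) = (2*d - 7)/(2*d + 3)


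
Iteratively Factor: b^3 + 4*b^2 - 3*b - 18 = (b + 3)*(b^2 + b - 6) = (b + 3)^2*(b - 2)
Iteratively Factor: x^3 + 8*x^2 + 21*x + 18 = (x + 2)*(x^2 + 6*x + 9) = (x + 2)*(x + 3)*(x + 3)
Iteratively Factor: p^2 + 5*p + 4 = (p + 4)*(p + 1)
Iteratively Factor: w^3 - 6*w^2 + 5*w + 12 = (w - 3)*(w^2 - 3*w - 4) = (w - 4)*(w - 3)*(w + 1)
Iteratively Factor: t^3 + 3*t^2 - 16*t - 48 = (t - 4)*(t^2 + 7*t + 12) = (t - 4)*(t + 4)*(t + 3)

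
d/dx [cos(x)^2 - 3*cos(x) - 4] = (3 - 2*cos(x))*sin(x)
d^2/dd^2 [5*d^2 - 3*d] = 10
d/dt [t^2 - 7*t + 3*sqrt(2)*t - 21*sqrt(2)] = 2*t - 7 + 3*sqrt(2)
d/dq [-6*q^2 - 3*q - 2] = -12*q - 3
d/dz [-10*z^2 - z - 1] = -20*z - 1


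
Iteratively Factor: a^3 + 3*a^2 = (a)*(a^2 + 3*a) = a^2*(a + 3)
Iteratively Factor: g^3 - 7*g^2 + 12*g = (g - 4)*(g^2 - 3*g) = g*(g - 4)*(g - 3)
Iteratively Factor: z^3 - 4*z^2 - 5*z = (z)*(z^2 - 4*z - 5) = z*(z - 5)*(z + 1)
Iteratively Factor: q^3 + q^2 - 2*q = (q)*(q^2 + q - 2) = q*(q - 1)*(q + 2)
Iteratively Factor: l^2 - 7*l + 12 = (l - 4)*(l - 3)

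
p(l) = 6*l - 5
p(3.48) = 15.88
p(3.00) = 13.00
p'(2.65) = 6.00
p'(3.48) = 6.00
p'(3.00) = 6.00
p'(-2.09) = 6.00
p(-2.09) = -17.54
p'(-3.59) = 6.00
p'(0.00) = 6.00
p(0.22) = -3.68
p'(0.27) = 6.00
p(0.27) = -3.38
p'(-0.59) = 6.00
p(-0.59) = -8.54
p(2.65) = 10.90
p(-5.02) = -35.12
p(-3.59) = -26.54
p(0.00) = -5.00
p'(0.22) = 6.00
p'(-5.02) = 6.00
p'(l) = 6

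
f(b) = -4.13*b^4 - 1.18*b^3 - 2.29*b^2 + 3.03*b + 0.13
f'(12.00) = -29108.25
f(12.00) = -87971.99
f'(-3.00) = 430.95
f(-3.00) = -332.24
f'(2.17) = -192.38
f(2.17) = -107.71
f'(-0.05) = 3.25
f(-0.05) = -0.03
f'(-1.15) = 28.74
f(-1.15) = -11.81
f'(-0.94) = 17.93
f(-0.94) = -6.99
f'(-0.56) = 7.39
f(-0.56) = -2.48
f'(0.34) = 0.41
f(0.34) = 0.79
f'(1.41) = -56.77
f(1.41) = -19.78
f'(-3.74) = 834.86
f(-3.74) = -789.55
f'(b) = -16.52*b^3 - 3.54*b^2 - 4.58*b + 3.03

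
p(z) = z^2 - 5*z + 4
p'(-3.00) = -11.00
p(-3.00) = 28.00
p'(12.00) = 19.00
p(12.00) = 88.00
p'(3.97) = 2.94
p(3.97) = -0.09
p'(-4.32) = -13.64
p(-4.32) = 44.26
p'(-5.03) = -15.06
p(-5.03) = 54.45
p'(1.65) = -1.70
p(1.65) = -1.53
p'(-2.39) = -9.78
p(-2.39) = 21.66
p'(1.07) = -2.86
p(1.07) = -0.21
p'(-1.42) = -7.84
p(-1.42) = 13.12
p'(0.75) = -3.50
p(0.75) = 0.81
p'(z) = 2*z - 5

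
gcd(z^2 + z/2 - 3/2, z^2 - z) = z - 1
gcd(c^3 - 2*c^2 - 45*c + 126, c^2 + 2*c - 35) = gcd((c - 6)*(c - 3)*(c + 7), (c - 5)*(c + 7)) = c + 7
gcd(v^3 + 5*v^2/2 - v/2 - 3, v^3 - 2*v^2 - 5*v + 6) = v^2 + v - 2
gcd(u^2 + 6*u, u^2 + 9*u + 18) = u + 6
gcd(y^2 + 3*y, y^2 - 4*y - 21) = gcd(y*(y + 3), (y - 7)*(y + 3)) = y + 3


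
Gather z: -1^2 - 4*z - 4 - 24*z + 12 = 7 - 28*z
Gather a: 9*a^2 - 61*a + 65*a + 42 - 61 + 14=9*a^2 + 4*a - 5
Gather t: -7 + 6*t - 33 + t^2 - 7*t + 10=t^2 - t - 30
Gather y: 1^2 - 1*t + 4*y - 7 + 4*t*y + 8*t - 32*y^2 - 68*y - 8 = 7*t - 32*y^2 + y*(4*t - 64) - 14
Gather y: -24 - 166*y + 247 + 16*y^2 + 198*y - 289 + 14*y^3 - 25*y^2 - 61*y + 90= 14*y^3 - 9*y^2 - 29*y + 24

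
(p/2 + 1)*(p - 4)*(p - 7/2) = p^3/2 - 11*p^2/4 - p/2 + 14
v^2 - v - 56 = (v - 8)*(v + 7)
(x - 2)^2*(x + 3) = x^3 - x^2 - 8*x + 12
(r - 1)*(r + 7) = r^2 + 6*r - 7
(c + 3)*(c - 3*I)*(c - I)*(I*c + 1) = I*c^4 + 5*c^3 + 3*I*c^3 + 15*c^2 - 7*I*c^2 - 3*c - 21*I*c - 9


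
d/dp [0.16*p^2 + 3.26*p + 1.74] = 0.32*p + 3.26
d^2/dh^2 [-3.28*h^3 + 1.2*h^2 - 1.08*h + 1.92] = 2.4 - 19.68*h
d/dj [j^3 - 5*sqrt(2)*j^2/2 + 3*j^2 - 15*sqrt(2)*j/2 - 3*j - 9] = 3*j^2 - 5*sqrt(2)*j + 6*j - 15*sqrt(2)/2 - 3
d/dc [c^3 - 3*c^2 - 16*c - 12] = 3*c^2 - 6*c - 16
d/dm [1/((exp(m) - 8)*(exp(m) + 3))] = (5 - 2*exp(m))*exp(m)/(exp(4*m) - 10*exp(3*m) - 23*exp(2*m) + 240*exp(m) + 576)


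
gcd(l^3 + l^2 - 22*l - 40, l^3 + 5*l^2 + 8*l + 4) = l + 2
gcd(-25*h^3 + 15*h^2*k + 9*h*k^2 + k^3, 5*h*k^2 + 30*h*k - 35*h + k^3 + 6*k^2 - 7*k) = 5*h + k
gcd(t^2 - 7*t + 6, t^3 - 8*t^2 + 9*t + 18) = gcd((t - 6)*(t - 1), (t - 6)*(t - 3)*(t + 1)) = t - 6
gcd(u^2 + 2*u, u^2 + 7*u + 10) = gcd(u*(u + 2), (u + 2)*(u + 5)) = u + 2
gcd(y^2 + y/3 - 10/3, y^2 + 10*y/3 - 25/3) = y - 5/3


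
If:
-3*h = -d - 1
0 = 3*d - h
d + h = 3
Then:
No Solution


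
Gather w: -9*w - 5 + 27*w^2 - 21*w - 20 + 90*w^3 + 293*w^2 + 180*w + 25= 90*w^3 + 320*w^2 + 150*w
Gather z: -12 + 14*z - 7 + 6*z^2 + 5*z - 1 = 6*z^2 + 19*z - 20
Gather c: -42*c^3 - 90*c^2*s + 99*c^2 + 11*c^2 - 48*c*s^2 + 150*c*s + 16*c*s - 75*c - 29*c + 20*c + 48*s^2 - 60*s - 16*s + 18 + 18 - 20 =-42*c^3 + c^2*(110 - 90*s) + c*(-48*s^2 + 166*s - 84) + 48*s^2 - 76*s + 16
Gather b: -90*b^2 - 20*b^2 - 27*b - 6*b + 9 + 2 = -110*b^2 - 33*b + 11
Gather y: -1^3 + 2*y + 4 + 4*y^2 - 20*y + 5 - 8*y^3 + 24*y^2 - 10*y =-8*y^3 + 28*y^2 - 28*y + 8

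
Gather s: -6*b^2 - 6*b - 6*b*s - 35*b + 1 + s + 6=-6*b^2 - 41*b + s*(1 - 6*b) + 7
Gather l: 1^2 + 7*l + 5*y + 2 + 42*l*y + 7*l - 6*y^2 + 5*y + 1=l*(42*y + 14) - 6*y^2 + 10*y + 4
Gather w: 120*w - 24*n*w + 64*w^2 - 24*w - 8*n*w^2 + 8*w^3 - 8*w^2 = 8*w^3 + w^2*(56 - 8*n) + w*(96 - 24*n)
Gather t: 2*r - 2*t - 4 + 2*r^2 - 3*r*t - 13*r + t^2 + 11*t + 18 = 2*r^2 - 11*r + t^2 + t*(9 - 3*r) + 14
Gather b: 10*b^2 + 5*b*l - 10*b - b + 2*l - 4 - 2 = 10*b^2 + b*(5*l - 11) + 2*l - 6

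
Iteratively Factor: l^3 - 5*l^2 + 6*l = (l)*(l^2 - 5*l + 6) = l*(l - 3)*(l - 2)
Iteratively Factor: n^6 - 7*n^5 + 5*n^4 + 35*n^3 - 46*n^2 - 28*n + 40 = (n - 2)*(n^5 - 5*n^4 - 5*n^3 + 25*n^2 + 4*n - 20) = (n - 2)*(n + 2)*(n^4 - 7*n^3 + 9*n^2 + 7*n - 10) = (n - 2)*(n + 1)*(n + 2)*(n^3 - 8*n^2 + 17*n - 10) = (n - 2)^2*(n + 1)*(n + 2)*(n^2 - 6*n + 5) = (n - 5)*(n - 2)^2*(n + 1)*(n + 2)*(n - 1)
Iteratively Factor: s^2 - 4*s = (s - 4)*(s)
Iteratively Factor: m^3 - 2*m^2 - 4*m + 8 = (m + 2)*(m^2 - 4*m + 4) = (m - 2)*(m + 2)*(m - 2)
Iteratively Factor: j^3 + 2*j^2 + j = (j + 1)*(j^2 + j) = j*(j + 1)*(j + 1)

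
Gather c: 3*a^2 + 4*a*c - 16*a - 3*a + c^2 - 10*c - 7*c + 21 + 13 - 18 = 3*a^2 - 19*a + c^2 + c*(4*a - 17) + 16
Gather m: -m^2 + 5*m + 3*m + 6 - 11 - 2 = -m^2 + 8*m - 7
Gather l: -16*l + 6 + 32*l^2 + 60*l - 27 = 32*l^2 + 44*l - 21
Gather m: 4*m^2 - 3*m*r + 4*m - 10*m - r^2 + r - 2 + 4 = 4*m^2 + m*(-3*r - 6) - r^2 + r + 2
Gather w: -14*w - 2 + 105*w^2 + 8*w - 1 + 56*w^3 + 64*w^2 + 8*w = 56*w^3 + 169*w^2 + 2*w - 3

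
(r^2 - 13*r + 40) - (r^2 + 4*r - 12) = 52 - 17*r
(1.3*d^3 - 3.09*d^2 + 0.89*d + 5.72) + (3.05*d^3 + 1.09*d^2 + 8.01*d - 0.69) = 4.35*d^3 - 2.0*d^2 + 8.9*d + 5.03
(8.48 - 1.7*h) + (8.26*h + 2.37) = 6.56*h + 10.85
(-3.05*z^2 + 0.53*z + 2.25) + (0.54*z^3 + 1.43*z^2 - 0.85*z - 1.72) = 0.54*z^3 - 1.62*z^2 - 0.32*z + 0.53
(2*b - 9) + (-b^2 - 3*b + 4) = -b^2 - b - 5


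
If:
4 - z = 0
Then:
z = 4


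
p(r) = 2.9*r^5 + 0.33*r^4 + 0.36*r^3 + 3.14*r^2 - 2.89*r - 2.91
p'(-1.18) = 17.15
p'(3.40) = 2020.52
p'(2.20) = 369.88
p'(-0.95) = 2.80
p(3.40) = 1399.44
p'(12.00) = 303180.95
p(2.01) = 107.42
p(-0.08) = -2.66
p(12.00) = 729492.33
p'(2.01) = 261.49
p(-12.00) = -714908.07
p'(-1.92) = 176.74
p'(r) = 14.5*r^4 + 1.32*r^3 + 1.08*r^2 + 6.28*r - 2.89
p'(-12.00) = 298468.31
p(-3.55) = -1551.86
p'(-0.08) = -3.39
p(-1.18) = -1.71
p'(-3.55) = 2232.30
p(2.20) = 166.95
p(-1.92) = -59.52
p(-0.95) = 0.39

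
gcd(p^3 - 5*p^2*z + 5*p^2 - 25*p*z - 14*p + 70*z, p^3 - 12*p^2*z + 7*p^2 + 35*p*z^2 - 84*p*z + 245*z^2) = -p^2 + 5*p*z - 7*p + 35*z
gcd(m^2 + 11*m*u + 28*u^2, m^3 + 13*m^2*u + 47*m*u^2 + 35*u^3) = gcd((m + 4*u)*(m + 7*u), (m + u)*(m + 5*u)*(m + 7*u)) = m + 7*u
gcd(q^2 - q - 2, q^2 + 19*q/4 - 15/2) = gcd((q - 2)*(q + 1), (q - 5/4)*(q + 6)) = 1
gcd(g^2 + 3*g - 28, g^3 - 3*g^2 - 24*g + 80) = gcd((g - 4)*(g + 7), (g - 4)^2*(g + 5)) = g - 4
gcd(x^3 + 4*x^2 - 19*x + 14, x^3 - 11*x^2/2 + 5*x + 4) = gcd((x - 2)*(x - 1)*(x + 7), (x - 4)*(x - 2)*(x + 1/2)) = x - 2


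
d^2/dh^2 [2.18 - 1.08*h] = 0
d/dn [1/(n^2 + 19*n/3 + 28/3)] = 3*(-6*n - 19)/(3*n^2 + 19*n + 28)^2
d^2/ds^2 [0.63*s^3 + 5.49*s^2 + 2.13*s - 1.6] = 3.78*s + 10.98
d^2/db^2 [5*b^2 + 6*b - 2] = 10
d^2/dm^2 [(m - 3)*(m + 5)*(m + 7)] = 6*m + 18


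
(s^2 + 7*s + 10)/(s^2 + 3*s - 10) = (s + 2)/(s - 2)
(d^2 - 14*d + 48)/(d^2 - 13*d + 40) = (d - 6)/(d - 5)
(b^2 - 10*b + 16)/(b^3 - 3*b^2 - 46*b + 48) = (b - 2)/(b^2 + 5*b - 6)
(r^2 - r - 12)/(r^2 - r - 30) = (-r^2 + r + 12)/(-r^2 + r + 30)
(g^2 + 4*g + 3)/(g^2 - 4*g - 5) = (g + 3)/(g - 5)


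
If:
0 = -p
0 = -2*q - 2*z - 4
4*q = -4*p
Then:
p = 0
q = 0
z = -2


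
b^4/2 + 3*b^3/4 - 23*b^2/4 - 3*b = b*(b/2 + 1/4)*(b - 3)*(b + 4)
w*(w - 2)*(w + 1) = w^3 - w^2 - 2*w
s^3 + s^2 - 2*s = s*(s - 1)*(s + 2)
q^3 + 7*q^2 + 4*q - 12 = (q - 1)*(q + 2)*(q + 6)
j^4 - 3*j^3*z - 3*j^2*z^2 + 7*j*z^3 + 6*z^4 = (j - 3*z)*(j - 2*z)*(j + z)^2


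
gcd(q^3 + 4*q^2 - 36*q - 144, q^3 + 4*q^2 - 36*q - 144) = q^3 + 4*q^2 - 36*q - 144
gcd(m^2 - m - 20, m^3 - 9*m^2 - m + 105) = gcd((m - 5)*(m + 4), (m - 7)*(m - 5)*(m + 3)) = m - 5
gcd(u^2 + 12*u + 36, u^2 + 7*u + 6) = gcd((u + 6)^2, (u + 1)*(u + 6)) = u + 6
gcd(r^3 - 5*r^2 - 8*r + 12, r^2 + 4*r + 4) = r + 2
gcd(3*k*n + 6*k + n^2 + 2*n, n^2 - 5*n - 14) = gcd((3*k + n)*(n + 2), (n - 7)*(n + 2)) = n + 2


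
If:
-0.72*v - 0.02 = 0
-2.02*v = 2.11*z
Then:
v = -0.03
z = 0.03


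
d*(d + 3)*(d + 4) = d^3 + 7*d^2 + 12*d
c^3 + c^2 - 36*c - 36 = (c - 6)*(c + 1)*(c + 6)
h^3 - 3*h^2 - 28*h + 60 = (h - 6)*(h - 2)*(h + 5)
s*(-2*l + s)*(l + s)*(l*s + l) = -2*l^3*s^2 - 2*l^3*s - l^2*s^3 - l^2*s^2 + l*s^4 + l*s^3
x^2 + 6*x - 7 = (x - 1)*(x + 7)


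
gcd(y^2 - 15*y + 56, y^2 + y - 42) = 1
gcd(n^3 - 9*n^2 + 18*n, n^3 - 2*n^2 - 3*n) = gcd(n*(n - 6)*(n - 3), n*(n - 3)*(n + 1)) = n^2 - 3*n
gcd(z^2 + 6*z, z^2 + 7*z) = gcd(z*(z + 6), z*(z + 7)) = z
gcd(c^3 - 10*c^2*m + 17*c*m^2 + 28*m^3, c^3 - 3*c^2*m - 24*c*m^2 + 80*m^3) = c - 4*m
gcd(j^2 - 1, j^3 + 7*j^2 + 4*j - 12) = j - 1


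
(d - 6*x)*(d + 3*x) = d^2 - 3*d*x - 18*x^2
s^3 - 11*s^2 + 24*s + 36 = (s - 6)^2*(s + 1)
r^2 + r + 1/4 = (r + 1/2)^2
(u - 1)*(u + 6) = u^2 + 5*u - 6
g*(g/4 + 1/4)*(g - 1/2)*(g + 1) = g^4/4 + 3*g^3/8 - g/8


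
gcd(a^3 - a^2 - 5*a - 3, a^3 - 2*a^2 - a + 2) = a + 1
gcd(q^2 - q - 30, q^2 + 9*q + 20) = q + 5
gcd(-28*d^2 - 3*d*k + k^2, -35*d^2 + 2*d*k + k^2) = 1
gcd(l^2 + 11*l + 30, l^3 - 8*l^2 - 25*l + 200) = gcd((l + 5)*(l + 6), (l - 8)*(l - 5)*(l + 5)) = l + 5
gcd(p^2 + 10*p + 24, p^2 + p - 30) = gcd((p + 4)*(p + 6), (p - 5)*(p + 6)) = p + 6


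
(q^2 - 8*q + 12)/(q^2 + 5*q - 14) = (q - 6)/(q + 7)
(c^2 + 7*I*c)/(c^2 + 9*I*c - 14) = c/(c + 2*I)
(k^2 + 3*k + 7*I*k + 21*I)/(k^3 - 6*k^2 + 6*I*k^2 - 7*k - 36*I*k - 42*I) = (k^2 + k*(3 + 7*I) + 21*I)/(k^3 + 6*k^2*(-1 + I) - k*(7 + 36*I) - 42*I)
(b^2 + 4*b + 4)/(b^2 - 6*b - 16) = (b + 2)/(b - 8)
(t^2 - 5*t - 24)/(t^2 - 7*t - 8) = (t + 3)/(t + 1)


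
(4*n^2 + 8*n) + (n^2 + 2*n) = 5*n^2 + 10*n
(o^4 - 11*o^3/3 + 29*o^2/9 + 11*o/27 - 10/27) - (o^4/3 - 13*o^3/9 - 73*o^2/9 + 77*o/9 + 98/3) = 2*o^4/3 - 20*o^3/9 + 34*o^2/3 - 220*o/27 - 892/27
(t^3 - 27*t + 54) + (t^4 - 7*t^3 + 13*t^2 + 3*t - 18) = t^4 - 6*t^3 + 13*t^2 - 24*t + 36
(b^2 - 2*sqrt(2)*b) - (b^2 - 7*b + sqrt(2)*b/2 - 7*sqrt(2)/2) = -5*sqrt(2)*b/2 + 7*b + 7*sqrt(2)/2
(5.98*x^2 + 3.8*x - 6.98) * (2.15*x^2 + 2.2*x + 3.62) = 12.857*x^4 + 21.326*x^3 + 15.0006*x^2 - 1.6*x - 25.2676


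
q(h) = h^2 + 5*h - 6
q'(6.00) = 17.00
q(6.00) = 60.00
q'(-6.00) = -7.00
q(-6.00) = 0.00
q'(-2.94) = -0.88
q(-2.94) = -12.06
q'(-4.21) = -3.42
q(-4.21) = -9.33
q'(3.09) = 11.18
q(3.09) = 19.00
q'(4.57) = 14.14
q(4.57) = 37.73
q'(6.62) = 18.24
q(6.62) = 70.92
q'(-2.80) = -0.60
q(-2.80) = -12.16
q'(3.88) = 12.76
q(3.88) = 28.45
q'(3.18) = 11.36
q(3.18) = 20.01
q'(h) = 2*h + 5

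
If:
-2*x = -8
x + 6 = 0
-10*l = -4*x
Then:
No Solution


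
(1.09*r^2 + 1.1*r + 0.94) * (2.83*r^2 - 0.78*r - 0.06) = 3.0847*r^4 + 2.2628*r^3 + 1.7368*r^2 - 0.7992*r - 0.0564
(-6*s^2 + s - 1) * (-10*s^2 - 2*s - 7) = 60*s^4 + 2*s^3 + 50*s^2 - 5*s + 7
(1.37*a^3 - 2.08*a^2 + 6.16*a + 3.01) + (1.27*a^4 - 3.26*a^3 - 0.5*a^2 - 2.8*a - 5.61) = 1.27*a^4 - 1.89*a^3 - 2.58*a^2 + 3.36*a - 2.6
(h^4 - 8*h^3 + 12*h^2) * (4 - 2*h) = -2*h^5 + 20*h^4 - 56*h^3 + 48*h^2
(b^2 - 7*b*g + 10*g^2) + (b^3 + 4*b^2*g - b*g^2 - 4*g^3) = b^3 + 4*b^2*g + b^2 - b*g^2 - 7*b*g - 4*g^3 + 10*g^2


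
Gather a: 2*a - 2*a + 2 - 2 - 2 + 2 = 0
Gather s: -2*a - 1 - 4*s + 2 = -2*a - 4*s + 1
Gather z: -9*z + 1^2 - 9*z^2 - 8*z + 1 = -9*z^2 - 17*z + 2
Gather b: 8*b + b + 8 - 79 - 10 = 9*b - 81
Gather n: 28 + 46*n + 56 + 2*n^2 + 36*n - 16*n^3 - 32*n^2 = -16*n^3 - 30*n^2 + 82*n + 84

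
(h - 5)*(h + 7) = h^2 + 2*h - 35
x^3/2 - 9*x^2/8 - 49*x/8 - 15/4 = (x/2 + 1)*(x - 5)*(x + 3/4)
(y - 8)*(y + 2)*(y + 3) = y^3 - 3*y^2 - 34*y - 48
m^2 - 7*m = m*(m - 7)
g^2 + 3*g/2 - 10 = (g - 5/2)*(g + 4)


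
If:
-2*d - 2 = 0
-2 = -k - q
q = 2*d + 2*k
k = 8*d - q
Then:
No Solution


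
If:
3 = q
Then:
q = 3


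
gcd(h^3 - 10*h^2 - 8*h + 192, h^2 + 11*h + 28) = h + 4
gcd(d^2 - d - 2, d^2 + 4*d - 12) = d - 2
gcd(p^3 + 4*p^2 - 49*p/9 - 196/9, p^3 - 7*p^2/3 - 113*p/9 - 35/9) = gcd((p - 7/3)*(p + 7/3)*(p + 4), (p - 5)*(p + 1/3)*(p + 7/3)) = p + 7/3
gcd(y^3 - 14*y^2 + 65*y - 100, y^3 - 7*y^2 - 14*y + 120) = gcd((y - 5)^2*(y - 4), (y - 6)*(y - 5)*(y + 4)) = y - 5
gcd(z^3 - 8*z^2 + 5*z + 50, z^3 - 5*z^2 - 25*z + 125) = z^2 - 10*z + 25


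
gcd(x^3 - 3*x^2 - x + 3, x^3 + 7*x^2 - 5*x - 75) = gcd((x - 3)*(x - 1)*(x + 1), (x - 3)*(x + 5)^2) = x - 3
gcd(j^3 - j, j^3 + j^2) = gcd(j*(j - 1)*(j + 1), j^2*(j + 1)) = j^2 + j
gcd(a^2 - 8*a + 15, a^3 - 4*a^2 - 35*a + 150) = a - 5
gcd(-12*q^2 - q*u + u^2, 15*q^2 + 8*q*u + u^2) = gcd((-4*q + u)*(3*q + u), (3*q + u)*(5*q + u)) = 3*q + u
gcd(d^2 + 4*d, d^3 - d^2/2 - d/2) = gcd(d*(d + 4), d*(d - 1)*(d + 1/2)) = d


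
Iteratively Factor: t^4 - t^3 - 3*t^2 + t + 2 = (t + 1)*(t^3 - 2*t^2 - t + 2) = (t - 1)*(t + 1)*(t^2 - t - 2) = (t - 2)*(t - 1)*(t + 1)*(t + 1)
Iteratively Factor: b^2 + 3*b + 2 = (b + 1)*(b + 2)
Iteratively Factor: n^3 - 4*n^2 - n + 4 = (n - 1)*(n^2 - 3*n - 4) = (n - 1)*(n + 1)*(n - 4)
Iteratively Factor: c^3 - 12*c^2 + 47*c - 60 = (c - 4)*(c^2 - 8*c + 15) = (c - 4)*(c - 3)*(c - 5)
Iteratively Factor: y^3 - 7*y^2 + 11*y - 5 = (y - 1)*(y^2 - 6*y + 5) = (y - 5)*(y - 1)*(y - 1)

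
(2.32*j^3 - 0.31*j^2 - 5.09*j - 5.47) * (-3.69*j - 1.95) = -8.5608*j^4 - 3.3801*j^3 + 19.3866*j^2 + 30.1098*j + 10.6665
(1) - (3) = -2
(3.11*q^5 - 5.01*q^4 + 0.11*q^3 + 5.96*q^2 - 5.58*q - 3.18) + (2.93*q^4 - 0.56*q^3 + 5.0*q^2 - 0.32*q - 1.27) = 3.11*q^5 - 2.08*q^4 - 0.45*q^3 + 10.96*q^2 - 5.9*q - 4.45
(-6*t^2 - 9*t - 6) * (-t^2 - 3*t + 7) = 6*t^4 + 27*t^3 - 9*t^2 - 45*t - 42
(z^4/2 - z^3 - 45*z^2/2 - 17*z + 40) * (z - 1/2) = z^5/2 - 5*z^4/4 - 22*z^3 - 23*z^2/4 + 97*z/2 - 20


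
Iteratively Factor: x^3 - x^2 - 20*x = (x)*(x^2 - x - 20) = x*(x - 5)*(x + 4)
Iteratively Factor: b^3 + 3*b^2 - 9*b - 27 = (b + 3)*(b^2 - 9) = (b - 3)*(b + 3)*(b + 3)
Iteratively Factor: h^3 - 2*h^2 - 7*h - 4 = (h - 4)*(h^2 + 2*h + 1) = (h - 4)*(h + 1)*(h + 1)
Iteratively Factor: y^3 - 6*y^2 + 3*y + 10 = (y - 5)*(y^2 - y - 2) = (y - 5)*(y - 2)*(y + 1)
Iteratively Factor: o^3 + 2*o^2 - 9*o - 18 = (o + 3)*(o^2 - o - 6) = (o + 2)*(o + 3)*(o - 3)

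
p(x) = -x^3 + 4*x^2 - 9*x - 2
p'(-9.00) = -324.00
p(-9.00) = 1132.00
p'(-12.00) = -537.00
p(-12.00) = 2410.00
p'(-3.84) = -83.96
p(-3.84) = 148.17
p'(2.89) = -10.94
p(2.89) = -18.74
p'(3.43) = -16.85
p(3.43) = -26.16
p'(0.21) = -7.45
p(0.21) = -3.72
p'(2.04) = -5.16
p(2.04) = -12.20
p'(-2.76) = -53.93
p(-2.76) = 74.33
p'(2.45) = -7.41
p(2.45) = -14.75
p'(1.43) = -3.69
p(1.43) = -9.61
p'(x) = -3*x^2 + 8*x - 9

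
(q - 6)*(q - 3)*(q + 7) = q^3 - 2*q^2 - 45*q + 126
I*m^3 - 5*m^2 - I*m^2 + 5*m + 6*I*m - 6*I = (m - I)*(m + 6*I)*(I*m - I)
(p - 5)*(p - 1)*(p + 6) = p^3 - 31*p + 30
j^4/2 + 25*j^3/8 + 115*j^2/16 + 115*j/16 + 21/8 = (j/2 + 1)*(j + 1)*(j + 3/2)*(j + 7/4)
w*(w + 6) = w^2 + 6*w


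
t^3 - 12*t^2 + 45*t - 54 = (t - 6)*(t - 3)^2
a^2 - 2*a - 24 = (a - 6)*(a + 4)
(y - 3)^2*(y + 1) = y^3 - 5*y^2 + 3*y + 9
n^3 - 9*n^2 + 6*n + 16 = (n - 8)*(n - 2)*(n + 1)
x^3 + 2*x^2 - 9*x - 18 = (x - 3)*(x + 2)*(x + 3)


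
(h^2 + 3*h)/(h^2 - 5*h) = (h + 3)/(h - 5)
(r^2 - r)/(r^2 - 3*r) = (r - 1)/(r - 3)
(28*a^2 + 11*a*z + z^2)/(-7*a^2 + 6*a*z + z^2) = (4*a + z)/(-a + z)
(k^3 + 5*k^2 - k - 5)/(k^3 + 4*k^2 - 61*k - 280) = (k^2 - 1)/(k^2 - k - 56)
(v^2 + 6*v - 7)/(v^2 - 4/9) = 9*(v^2 + 6*v - 7)/(9*v^2 - 4)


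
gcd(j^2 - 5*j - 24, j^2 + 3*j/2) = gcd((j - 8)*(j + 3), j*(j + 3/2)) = 1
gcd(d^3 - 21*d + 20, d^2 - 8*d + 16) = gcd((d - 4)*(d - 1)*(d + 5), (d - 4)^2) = d - 4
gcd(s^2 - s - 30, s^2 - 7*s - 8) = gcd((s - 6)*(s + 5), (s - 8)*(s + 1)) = 1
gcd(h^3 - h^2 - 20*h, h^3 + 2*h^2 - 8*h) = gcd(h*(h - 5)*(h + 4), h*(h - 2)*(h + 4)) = h^2 + 4*h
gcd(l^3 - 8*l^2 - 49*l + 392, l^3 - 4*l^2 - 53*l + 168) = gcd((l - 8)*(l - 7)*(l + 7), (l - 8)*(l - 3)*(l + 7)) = l^2 - l - 56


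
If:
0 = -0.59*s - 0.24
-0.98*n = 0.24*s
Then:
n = 0.10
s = -0.41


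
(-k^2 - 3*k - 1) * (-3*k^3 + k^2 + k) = 3*k^5 + 8*k^4 - k^3 - 4*k^2 - k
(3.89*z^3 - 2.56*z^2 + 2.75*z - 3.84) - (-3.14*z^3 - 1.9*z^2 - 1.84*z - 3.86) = 7.03*z^3 - 0.66*z^2 + 4.59*z + 0.02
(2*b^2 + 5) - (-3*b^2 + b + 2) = 5*b^2 - b + 3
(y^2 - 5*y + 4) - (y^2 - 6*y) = y + 4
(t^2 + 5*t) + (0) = t^2 + 5*t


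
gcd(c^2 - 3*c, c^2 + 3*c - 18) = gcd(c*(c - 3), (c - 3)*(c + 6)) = c - 3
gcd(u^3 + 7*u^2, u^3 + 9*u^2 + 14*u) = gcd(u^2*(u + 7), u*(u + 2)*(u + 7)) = u^2 + 7*u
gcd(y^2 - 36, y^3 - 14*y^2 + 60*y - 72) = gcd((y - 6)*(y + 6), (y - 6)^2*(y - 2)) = y - 6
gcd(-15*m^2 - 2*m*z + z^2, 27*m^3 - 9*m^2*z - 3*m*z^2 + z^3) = 3*m + z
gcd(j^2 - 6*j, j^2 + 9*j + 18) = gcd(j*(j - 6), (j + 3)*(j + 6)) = 1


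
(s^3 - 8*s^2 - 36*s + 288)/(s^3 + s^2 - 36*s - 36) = (s - 8)/(s + 1)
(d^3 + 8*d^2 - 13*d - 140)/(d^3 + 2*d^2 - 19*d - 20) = (d + 7)/(d + 1)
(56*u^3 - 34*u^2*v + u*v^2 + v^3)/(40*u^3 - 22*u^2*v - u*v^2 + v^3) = (7*u + v)/(5*u + v)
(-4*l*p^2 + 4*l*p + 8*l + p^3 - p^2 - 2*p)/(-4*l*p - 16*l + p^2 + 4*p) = (p^2 - p - 2)/(p + 4)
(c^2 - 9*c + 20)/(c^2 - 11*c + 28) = (c - 5)/(c - 7)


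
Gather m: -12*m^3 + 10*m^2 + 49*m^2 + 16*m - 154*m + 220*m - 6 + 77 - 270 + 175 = -12*m^3 + 59*m^2 + 82*m - 24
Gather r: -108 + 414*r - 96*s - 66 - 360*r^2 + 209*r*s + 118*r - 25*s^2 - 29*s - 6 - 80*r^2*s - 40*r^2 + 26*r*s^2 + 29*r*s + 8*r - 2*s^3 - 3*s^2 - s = r^2*(-80*s - 400) + r*(26*s^2 + 238*s + 540) - 2*s^3 - 28*s^2 - 126*s - 180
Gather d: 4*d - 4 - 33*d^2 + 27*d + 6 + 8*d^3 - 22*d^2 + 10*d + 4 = 8*d^3 - 55*d^2 + 41*d + 6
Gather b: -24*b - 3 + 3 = -24*b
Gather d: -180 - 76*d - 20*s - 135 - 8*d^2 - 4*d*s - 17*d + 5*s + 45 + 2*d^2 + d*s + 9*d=-6*d^2 + d*(-3*s - 84) - 15*s - 270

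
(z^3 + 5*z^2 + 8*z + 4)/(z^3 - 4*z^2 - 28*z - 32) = (z + 1)/(z - 8)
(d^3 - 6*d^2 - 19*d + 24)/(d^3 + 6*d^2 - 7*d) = (d^2 - 5*d - 24)/(d*(d + 7))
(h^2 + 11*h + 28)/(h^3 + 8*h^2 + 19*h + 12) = (h + 7)/(h^2 + 4*h + 3)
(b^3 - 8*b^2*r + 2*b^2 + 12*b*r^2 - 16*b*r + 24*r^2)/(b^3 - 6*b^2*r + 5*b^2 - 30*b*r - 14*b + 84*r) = (b^2 - 2*b*r + 2*b - 4*r)/(b^2 + 5*b - 14)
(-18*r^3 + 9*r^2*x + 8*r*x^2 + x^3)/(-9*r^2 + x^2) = (-6*r^2 + 5*r*x + x^2)/(-3*r + x)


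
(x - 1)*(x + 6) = x^2 + 5*x - 6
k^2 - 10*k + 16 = (k - 8)*(k - 2)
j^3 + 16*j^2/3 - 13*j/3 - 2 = (j - 1)*(j + 1/3)*(j + 6)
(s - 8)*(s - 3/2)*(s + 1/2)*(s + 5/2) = s^4 - 13*s^3/2 - 61*s^2/4 + 193*s/8 + 15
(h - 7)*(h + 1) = h^2 - 6*h - 7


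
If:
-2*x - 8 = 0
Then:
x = -4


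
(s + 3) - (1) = s + 2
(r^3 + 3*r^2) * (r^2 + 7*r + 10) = r^5 + 10*r^4 + 31*r^3 + 30*r^2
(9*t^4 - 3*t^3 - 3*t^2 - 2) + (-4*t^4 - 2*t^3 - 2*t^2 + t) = 5*t^4 - 5*t^3 - 5*t^2 + t - 2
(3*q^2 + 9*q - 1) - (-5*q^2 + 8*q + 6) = 8*q^2 + q - 7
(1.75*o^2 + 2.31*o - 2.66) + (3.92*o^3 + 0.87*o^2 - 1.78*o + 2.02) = 3.92*o^3 + 2.62*o^2 + 0.53*o - 0.64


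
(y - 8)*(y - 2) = y^2 - 10*y + 16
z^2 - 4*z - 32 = (z - 8)*(z + 4)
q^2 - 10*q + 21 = (q - 7)*(q - 3)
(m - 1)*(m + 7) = m^2 + 6*m - 7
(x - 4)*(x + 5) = x^2 + x - 20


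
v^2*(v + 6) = v^3 + 6*v^2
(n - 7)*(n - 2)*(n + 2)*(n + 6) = n^4 - n^3 - 46*n^2 + 4*n + 168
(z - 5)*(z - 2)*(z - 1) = z^3 - 8*z^2 + 17*z - 10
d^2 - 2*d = d*(d - 2)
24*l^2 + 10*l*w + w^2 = (4*l + w)*(6*l + w)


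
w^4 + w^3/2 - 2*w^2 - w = w*(w + 1/2)*(w - sqrt(2))*(w + sqrt(2))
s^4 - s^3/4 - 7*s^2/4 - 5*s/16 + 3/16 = (s - 3/2)*(s - 1/4)*(s + 1/2)*(s + 1)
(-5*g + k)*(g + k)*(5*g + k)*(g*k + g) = -25*g^4*k - 25*g^4 - 25*g^3*k^2 - 25*g^3*k + g^2*k^3 + g^2*k^2 + g*k^4 + g*k^3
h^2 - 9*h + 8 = (h - 8)*(h - 1)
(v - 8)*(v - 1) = v^2 - 9*v + 8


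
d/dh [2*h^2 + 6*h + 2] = 4*h + 6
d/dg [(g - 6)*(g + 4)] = 2*g - 2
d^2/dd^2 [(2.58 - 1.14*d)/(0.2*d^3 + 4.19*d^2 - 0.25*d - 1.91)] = (-0.2736*d^5 - 4.49352*d^4 - 5.549268*d^3 + 265.768668*d^2 - 65.041776*d + 42.706164)/(0.008*d^9 + 0.5028*d^8 + 10.50366*d^7 + 72.073859*d^6 - 22.733055*d^5 - 99.237828*d^4 + 14.177585*d^3 + 45.498492*d^2 - 2.736075*d - 6.967871)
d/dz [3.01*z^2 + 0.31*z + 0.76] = 6.02*z + 0.31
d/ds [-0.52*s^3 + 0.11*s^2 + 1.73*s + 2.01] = -1.56*s^2 + 0.22*s + 1.73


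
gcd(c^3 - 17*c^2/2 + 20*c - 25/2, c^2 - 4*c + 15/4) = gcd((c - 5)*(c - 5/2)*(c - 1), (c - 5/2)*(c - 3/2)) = c - 5/2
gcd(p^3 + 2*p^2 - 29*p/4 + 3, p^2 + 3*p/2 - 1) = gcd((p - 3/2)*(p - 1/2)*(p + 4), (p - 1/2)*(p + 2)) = p - 1/2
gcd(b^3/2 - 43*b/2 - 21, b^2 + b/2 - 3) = 1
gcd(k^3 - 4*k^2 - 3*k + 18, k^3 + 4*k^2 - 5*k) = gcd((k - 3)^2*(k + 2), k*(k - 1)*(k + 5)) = 1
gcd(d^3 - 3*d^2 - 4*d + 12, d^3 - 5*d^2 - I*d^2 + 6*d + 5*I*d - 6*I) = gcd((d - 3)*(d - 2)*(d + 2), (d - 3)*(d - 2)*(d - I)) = d^2 - 5*d + 6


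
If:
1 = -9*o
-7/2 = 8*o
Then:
No Solution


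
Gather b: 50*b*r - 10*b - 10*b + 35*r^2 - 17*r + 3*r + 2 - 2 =b*(50*r - 20) + 35*r^2 - 14*r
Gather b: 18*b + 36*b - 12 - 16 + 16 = 54*b - 12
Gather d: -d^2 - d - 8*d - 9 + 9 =-d^2 - 9*d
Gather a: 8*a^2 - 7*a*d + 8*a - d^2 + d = 8*a^2 + a*(8 - 7*d) - d^2 + d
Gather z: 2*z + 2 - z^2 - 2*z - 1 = 1 - z^2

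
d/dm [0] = 0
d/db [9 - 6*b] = -6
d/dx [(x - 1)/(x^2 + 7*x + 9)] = (x^2 + 7*x - (x - 1)*(2*x + 7) + 9)/(x^2 + 7*x + 9)^2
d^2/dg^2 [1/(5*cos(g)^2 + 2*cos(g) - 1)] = (-200*sin(g)^4 + 148*sin(g)^2 + 71*cos(g) - 15*cos(3*g) + 88)/(2*(-5*sin(g)^2 + 2*cos(g) + 4)^3)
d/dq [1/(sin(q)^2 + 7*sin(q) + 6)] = -(2*sin(q) + 7)*cos(q)/(sin(q)^2 + 7*sin(q) + 6)^2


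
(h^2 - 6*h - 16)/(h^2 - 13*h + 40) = (h + 2)/(h - 5)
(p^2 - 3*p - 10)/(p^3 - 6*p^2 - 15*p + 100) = (p + 2)/(p^2 - p - 20)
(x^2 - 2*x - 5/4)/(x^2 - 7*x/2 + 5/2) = (x + 1/2)/(x - 1)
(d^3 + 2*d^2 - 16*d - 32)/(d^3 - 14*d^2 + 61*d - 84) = (d^2 + 6*d + 8)/(d^2 - 10*d + 21)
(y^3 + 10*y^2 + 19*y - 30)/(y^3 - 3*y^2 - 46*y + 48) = (y + 5)/(y - 8)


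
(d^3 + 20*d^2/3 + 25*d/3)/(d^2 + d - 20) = d*(3*d + 5)/(3*(d - 4))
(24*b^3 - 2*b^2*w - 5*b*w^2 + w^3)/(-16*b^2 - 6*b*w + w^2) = (12*b^2 - 7*b*w + w^2)/(-8*b + w)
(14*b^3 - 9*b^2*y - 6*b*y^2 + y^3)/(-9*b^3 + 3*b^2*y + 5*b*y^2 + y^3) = (-14*b^2 - 5*b*y + y^2)/(9*b^2 + 6*b*y + y^2)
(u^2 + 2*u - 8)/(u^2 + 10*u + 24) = (u - 2)/(u + 6)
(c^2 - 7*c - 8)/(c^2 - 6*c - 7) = (c - 8)/(c - 7)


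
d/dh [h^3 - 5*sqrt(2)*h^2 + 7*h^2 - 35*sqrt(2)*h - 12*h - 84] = 3*h^2 - 10*sqrt(2)*h + 14*h - 35*sqrt(2) - 12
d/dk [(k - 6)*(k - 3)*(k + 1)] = 3*k^2 - 16*k + 9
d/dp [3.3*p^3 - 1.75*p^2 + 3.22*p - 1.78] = 9.9*p^2 - 3.5*p + 3.22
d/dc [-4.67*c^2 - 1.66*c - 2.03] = -9.34*c - 1.66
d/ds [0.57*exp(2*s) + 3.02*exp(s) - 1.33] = (1.14*exp(s) + 3.02)*exp(s)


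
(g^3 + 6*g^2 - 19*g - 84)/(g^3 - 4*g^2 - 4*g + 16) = (g^2 + 10*g + 21)/(g^2 - 4)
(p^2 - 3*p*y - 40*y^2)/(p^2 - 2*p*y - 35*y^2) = (-p + 8*y)/(-p + 7*y)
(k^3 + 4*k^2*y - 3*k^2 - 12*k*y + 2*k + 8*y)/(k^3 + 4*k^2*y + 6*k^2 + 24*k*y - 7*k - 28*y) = (k - 2)/(k + 7)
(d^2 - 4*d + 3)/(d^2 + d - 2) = (d - 3)/(d + 2)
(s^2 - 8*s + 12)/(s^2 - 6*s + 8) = (s - 6)/(s - 4)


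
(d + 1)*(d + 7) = d^2 + 8*d + 7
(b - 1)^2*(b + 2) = b^3 - 3*b + 2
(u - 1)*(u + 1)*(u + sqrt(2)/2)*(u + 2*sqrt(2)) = u^4 + 5*sqrt(2)*u^3/2 + u^2 - 5*sqrt(2)*u/2 - 2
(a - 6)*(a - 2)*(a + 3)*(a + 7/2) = a^4 - 3*a^3/2 - 59*a^2/2 - 6*a + 126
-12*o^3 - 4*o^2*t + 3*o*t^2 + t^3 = (-2*o + t)*(2*o + t)*(3*o + t)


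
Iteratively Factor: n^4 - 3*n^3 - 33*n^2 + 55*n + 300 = (n - 5)*(n^3 + 2*n^2 - 23*n - 60) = (n - 5)^2*(n^2 + 7*n + 12) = (n - 5)^2*(n + 3)*(n + 4)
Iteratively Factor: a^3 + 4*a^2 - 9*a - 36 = (a + 3)*(a^2 + a - 12) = (a - 3)*(a + 3)*(a + 4)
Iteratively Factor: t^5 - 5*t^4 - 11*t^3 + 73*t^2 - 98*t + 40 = (t + 4)*(t^4 - 9*t^3 + 25*t^2 - 27*t + 10) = (t - 2)*(t + 4)*(t^3 - 7*t^2 + 11*t - 5) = (t - 5)*(t - 2)*(t + 4)*(t^2 - 2*t + 1) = (t - 5)*(t - 2)*(t - 1)*(t + 4)*(t - 1)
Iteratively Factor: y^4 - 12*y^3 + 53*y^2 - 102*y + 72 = (y - 2)*(y^3 - 10*y^2 + 33*y - 36) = (y - 4)*(y - 2)*(y^2 - 6*y + 9) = (y - 4)*(y - 3)*(y - 2)*(y - 3)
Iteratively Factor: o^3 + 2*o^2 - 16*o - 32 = (o + 4)*(o^2 - 2*o - 8) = (o + 2)*(o + 4)*(o - 4)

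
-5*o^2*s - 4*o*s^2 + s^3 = s*(-5*o + s)*(o + s)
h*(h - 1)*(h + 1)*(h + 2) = h^4 + 2*h^3 - h^2 - 2*h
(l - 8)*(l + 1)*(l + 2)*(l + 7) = l^4 + 2*l^3 - 57*l^2 - 170*l - 112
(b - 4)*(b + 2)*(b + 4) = b^3 + 2*b^2 - 16*b - 32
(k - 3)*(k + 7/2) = k^2 + k/2 - 21/2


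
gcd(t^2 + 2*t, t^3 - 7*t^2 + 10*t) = t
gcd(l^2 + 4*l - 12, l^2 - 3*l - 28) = 1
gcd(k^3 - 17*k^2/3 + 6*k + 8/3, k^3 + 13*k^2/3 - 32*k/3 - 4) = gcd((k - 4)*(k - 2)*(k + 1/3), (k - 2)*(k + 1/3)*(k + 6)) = k^2 - 5*k/3 - 2/3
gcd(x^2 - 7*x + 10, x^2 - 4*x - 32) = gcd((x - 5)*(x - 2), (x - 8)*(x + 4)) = 1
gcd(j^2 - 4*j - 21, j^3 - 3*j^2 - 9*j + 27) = j + 3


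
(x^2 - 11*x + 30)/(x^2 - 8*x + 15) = (x - 6)/(x - 3)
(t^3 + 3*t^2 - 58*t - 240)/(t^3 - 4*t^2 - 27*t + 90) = (t^2 - 2*t - 48)/(t^2 - 9*t + 18)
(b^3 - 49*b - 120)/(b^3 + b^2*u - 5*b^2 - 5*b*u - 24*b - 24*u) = (b + 5)/(b + u)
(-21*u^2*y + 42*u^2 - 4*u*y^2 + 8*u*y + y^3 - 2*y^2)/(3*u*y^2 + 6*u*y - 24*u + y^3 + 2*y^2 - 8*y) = (-7*u + y)/(y + 4)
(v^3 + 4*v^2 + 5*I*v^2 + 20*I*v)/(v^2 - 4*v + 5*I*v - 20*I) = v*(v + 4)/(v - 4)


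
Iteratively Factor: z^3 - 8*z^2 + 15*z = (z - 3)*(z^2 - 5*z) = (z - 5)*(z - 3)*(z)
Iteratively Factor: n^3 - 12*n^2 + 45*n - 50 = (n - 2)*(n^2 - 10*n + 25) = (n - 5)*(n - 2)*(n - 5)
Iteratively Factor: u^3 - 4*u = (u)*(u^2 - 4) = u*(u - 2)*(u + 2)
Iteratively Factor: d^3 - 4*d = (d + 2)*(d^2 - 2*d) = (d - 2)*(d + 2)*(d)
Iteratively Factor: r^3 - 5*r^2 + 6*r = (r)*(r^2 - 5*r + 6) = r*(r - 2)*(r - 3)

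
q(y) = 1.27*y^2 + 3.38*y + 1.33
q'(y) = 2.54*y + 3.38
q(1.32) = 8.00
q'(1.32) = 6.73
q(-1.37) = -0.92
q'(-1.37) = -0.10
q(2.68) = 19.51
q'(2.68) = 10.19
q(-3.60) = 5.62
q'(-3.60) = -5.76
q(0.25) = 2.25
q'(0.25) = 4.02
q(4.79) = 46.66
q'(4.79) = 15.55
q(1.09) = 6.52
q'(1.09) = 6.15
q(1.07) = 6.40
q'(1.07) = 6.10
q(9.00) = 134.62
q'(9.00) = 26.24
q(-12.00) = 143.65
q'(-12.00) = -27.10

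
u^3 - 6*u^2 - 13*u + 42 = (u - 7)*(u - 2)*(u + 3)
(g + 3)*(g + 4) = g^2 + 7*g + 12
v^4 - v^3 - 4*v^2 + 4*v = v*(v - 2)*(v - 1)*(v + 2)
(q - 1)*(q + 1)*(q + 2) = q^3 + 2*q^2 - q - 2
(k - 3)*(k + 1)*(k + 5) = k^3 + 3*k^2 - 13*k - 15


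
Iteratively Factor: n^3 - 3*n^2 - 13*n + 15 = (n - 5)*(n^2 + 2*n - 3) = (n - 5)*(n + 3)*(n - 1)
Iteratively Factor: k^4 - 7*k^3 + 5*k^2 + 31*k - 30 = (k - 3)*(k^3 - 4*k^2 - 7*k + 10) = (k - 3)*(k - 1)*(k^2 - 3*k - 10) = (k - 3)*(k - 1)*(k + 2)*(k - 5)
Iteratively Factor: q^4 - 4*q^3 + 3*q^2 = (q - 3)*(q^3 - q^2) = q*(q - 3)*(q^2 - q) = q^2*(q - 3)*(q - 1)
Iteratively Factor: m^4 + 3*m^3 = (m)*(m^3 + 3*m^2) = m^2*(m^2 + 3*m) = m^3*(m + 3)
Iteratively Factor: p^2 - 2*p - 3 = (p + 1)*(p - 3)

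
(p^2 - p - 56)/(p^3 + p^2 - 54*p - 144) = (p + 7)/(p^2 + 9*p + 18)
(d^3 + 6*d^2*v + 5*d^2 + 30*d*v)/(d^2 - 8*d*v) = (d^2 + 6*d*v + 5*d + 30*v)/(d - 8*v)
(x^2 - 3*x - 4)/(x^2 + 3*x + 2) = (x - 4)/(x + 2)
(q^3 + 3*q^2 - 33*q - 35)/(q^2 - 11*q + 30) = (q^2 + 8*q + 7)/(q - 6)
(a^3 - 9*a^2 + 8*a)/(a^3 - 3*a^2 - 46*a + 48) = a/(a + 6)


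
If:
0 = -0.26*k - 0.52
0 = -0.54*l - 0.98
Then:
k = -2.00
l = -1.81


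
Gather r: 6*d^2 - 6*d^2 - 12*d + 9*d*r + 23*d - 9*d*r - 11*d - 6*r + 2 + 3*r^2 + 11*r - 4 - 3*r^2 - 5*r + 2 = 0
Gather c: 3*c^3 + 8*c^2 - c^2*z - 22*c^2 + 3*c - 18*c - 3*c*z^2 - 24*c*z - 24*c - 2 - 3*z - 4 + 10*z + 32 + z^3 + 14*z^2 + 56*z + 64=3*c^3 + c^2*(-z - 14) + c*(-3*z^2 - 24*z - 39) + z^3 + 14*z^2 + 63*z + 90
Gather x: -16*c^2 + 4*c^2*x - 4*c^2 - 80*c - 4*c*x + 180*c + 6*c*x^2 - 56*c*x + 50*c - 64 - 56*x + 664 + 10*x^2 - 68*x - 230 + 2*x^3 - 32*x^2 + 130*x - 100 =-20*c^2 + 150*c + 2*x^3 + x^2*(6*c - 22) + x*(4*c^2 - 60*c + 6) + 270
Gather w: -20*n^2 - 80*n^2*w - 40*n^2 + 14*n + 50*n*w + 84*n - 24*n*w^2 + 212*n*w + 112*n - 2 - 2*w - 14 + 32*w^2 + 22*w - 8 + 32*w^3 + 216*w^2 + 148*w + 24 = -60*n^2 + 210*n + 32*w^3 + w^2*(248 - 24*n) + w*(-80*n^2 + 262*n + 168)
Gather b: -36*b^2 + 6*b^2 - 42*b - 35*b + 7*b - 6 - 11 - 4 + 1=-30*b^2 - 70*b - 20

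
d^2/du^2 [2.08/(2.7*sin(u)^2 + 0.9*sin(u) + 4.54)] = (-60.6528*sin(u)^4 - 15.1632*sin(u)^3 + 191.28096*sin(u)^2 + 38.82528*sin(u) - 47.62368)/(2.7*sin(u)^2 + 0.9*sin(u) + 4.54)^3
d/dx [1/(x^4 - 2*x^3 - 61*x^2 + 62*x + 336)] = 2*(-2*x^3 + 3*x^2 + 61*x - 31)/(x^4 - 2*x^3 - 61*x^2 + 62*x + 336)^2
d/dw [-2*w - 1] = -2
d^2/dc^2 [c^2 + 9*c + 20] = 2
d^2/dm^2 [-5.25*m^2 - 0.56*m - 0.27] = -10.5000000000000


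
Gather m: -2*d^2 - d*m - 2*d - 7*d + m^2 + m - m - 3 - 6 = -2*d^2 - d*m - 9*d + m^2 - 9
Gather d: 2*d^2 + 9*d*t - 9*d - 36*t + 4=2*d^2 + d*(9*t - 9) - 36*t + 4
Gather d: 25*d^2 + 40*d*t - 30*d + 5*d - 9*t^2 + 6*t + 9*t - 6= 25*d^2 + d*(40*t - 25) - 9*t^2 + 15*t - 6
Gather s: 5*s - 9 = 5*s - 9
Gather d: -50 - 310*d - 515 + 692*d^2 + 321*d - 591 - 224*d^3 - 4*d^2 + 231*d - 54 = -224*d^3 + 688*d^2 + 242*d - 1210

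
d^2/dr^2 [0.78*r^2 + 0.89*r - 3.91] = 1.56000000000000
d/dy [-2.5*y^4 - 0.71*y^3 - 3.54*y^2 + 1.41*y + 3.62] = -10.0*y^3 - 2.13*y^2 - 7.08*y + 1.41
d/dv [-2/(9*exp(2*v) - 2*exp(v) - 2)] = (36*exp(v) - 4)*exp(v)/(-9*exp(2*v) + 2*exp(v) + 2)^2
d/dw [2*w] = 2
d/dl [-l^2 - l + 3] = -2*l - 1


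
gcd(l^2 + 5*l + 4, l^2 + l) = l + 1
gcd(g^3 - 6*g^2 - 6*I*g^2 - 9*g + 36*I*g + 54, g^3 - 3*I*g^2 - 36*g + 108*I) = g^2 + g*(-6 - 3*I) + 18*I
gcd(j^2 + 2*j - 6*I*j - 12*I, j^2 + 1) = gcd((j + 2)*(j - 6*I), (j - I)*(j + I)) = 1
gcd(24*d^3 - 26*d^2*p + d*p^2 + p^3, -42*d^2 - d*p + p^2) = 6*d + p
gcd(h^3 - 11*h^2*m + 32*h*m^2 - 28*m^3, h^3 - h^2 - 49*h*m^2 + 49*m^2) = h - 7*m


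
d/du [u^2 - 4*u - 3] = 2*u - 4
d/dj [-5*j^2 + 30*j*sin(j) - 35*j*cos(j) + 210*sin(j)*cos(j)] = 35*j*sin(j) + 30*j*cos(j) - 10*j + 30*sin(j) - 35*cos(j) + 210*cos(2*j)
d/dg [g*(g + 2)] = 2*g + 2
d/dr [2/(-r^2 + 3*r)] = 2*(2*r - 3)/(r^2*(r - 3)^2)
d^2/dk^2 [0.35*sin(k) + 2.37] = -0.35*sin(k)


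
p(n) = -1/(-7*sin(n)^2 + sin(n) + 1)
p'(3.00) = 0.96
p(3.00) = -1.00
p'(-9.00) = -17.08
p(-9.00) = 1.66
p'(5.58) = 1.16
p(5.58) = 0.39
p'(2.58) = 26.67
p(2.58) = 2.21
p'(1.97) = 0.29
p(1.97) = 0.25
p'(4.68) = -0.01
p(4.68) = 0.14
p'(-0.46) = 9.53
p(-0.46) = 1.21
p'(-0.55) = 3.44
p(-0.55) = 0.70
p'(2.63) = 144.17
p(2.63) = 5.31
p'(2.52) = 9.28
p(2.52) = 1.26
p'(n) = -(14*sin(n)*cos(n) - cos(n))/(-7*sin(n)^2 + sin(n) + 1)^2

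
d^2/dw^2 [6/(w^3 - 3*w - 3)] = 36*(-w*(-w^3 + 3*w + 3) - 3*(w^2 - 1)^2)/(-w^3 + 3*w + 3)^3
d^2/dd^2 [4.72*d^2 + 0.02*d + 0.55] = 9.44000000000000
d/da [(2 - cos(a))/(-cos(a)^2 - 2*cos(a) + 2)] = (cos(a)^2 - 4*cos(a) - 2)*sin(a)/(cos(a)^2 + 2*cos(a) - 2)^2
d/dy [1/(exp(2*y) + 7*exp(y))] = (-2*exp(y) - 7)*exp(-y)/(exp(y) + 7)^2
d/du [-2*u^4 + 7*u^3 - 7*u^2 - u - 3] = -8*u^3 + 21*u^2 - 14*u - 1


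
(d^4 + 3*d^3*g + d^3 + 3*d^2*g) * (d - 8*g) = d^5 - 5*d^4*g + d^4 - 24*d^3*g^2 - 5*d^3*g - 24*d^2*g^2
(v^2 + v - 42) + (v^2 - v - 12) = 2*v^2 - 54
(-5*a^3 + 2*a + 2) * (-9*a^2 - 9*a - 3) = 45*a^5 + 45*a^4 - 3*a^3 - 36*a^2 - 24*a - 6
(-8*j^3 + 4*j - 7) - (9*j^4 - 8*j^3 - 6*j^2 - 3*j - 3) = -9*j^4 + 6*j^2 + 7*j - 4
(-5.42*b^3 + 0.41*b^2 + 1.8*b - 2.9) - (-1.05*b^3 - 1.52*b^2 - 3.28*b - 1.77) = -4.37*b^3 + 1.93*b^2 + 5.08*b - 1.13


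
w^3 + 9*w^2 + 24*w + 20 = (w + 2)^2*(w + 5)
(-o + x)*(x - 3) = -o*x + 3*o + x^2 - 3*x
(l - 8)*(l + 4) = l^2 - 4*l - 32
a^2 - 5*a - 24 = (a - 8)*(a + 3)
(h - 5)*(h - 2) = h^2 - 7*h + 10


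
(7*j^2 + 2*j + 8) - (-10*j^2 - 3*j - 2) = 17*j^2 + 5*j + 10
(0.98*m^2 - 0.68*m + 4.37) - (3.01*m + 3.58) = 0.98*m^2 - 3.69*m + 0.79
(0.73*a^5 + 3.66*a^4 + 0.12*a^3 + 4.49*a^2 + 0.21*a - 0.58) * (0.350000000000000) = 0.2555*a^5 + 1.281*a^4 + 0.042*a^3 + 1.5715*a^2 + 0.0735*a - 0.203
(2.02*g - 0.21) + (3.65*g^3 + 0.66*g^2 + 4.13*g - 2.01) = 3.65*g^3 + 0.66*g^2 + 6.15*g - 2.22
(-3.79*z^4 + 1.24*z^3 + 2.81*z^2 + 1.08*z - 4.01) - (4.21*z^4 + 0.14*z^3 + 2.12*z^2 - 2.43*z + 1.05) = -8.0*z^4 + 1.1*z^3 + 0.69*z^2 + 3.51*z - 5.06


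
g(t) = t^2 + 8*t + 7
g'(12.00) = 32.00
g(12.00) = 247.00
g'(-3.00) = 2.00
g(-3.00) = -8.00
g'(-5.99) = -3.98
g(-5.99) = -5.04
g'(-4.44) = -0.88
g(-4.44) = -8.81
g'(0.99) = 9.98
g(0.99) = 15.90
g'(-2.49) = 3.02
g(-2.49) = -6.72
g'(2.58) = 13.16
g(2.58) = 34.30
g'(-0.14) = 7.72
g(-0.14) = 5.90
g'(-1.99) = 4.02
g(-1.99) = -4.96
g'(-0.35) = 7.30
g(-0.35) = 4.32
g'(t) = 2*t + 8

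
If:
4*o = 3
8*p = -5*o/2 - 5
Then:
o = 3/4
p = -55/64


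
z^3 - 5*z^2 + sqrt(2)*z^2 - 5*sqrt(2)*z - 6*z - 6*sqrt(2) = (z - 6)*(z + 1)*(z + sqrt(2))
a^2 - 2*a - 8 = (a - 4)*(a + 2)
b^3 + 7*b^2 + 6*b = b*(b + 1)*(b + 6)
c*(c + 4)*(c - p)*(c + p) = c^4 + 4*c^3 - c^2*p^2 - 4*c*p^2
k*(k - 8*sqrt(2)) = k^2 - 8*sqrt(2)*k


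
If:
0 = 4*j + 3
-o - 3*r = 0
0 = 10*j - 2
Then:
No Solution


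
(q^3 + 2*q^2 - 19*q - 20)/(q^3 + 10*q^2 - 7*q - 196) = (q^2 + 6*q + 5)/(q^2 + 14*q + 49)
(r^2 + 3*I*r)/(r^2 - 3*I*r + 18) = r/(r - 6*I)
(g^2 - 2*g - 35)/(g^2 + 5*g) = (g - 7)/g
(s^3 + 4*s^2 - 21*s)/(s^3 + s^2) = (s^2 + 4*s - 21)/(s*(s + 1))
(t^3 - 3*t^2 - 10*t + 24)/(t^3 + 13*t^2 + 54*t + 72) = (t^2 - 6*t + 8)/(t^2 + 10*t + 24)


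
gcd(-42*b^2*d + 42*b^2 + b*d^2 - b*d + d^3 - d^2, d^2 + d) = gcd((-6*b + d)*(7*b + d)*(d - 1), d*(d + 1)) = 1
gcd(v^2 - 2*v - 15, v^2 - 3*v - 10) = v - 5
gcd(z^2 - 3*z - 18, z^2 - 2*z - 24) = z - 6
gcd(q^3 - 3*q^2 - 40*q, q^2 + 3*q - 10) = q + 5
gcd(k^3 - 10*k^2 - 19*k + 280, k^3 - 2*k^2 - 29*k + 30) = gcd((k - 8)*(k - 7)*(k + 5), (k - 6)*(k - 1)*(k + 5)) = k + 5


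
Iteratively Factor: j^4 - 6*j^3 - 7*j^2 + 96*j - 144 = (j + 4)*(j^3 - 10*j^2 + 33*j - 36) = (j - 3)*(j + 4)*(j^2 - 7*j + 12) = (j - 3)^2*(j + 4)*(j - 4)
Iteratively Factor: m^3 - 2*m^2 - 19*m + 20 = (m - 5)*(m^2 + 3*m - 4) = (m - 5)*(m - 1)*(m + 4)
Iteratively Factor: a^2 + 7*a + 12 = (a + 3)*(a + 4)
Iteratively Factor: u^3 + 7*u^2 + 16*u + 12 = (u + 2)*(u^2 + 5*u + 6) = (u + 2)*(u + 3)*(u + 2)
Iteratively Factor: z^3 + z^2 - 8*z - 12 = (z + 2)*(z^2 - z - 6) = (z - 3)*(z + 2)*(z + 2)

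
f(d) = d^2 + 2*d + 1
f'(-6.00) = -10.00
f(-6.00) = 25.00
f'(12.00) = 26.00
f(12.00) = 169.00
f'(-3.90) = -5.80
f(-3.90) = 8.41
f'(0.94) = 3.88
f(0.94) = 3.76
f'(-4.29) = -6.58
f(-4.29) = 10.82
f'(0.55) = 3.10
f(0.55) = 2.40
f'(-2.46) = -2.92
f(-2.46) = 2.13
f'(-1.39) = -0.78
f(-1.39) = 0.15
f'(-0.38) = 1.24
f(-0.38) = 0.38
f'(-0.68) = 0.64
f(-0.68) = 0.10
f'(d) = 2*d + 2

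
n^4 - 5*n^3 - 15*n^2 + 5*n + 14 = (n - 7)*(n - 1)*(n + 1)*(n + 2)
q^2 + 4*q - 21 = (q - 3)*(q + 7)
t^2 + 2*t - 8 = (t - 2)*(t + 4)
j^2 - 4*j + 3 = (j - 3)*(j - 1)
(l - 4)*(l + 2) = l^2 - 2*l - 8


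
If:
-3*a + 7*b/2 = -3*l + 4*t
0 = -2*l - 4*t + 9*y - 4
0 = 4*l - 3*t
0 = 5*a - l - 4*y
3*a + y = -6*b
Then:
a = 252/2221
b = -1024/11105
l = -3156/11105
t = -4208/11105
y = 2364/11105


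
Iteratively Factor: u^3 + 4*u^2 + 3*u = (u)*(u^2 + 4*u + 3) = u*(u + 1)*(u + 3)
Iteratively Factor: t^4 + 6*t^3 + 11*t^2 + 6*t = (t + 1)*(t^3 + 5*t^2 + 6*t) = (t + 1)*(t + 2)*(t^2 + 3*t) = t*(t + 1)*(t + 2)*(t + 3)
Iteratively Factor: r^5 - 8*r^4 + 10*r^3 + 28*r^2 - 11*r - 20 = (r + 1)*(r^4 - 9*r^3 + 19*r^2 + 9*r - 20) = (r - 5)*(r + 1)*(r^3 - 4*r^2 - r + 4) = (r - 5)*(r - 1)*(r + 1)*(r^2 - 3*r - 4) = (r - 5)*(r - 4)*(r - 1)*(r + 1)*(r + 1)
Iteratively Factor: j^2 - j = (j)*(j - 1)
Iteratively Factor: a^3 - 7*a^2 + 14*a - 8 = (a - 4)*(a^2 - 3*a + 2) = (a - 4)*(a - 2)*(a - 1)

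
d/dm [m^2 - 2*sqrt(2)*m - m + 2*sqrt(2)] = 2*m - 2*sqrt(2) - 1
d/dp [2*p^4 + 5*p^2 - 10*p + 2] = 8*p^3 + 10*p - 10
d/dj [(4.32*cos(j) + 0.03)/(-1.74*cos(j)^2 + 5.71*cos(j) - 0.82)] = (-7.5168*cos(j)^2 - 0.104399999999998*cos(j) + 3.7137)*sin(j)/(3.0276*cos(j)^4 - 19.8708*cos(j)^3 + 35.4577*cos(j)^2 - 9.3644*cos(j) + 0.6724)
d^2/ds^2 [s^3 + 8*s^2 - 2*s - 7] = 6*s + 16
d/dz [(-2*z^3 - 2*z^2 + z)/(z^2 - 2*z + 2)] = (-2*z^4 + 8*z^3 - 9*z^2 - 8*z + 2)/(z^4 - 4*z^3 + 8*z^2 - 8*z + 4)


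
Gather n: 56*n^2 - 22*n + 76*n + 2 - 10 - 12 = 56*n^2 + 54*n - 20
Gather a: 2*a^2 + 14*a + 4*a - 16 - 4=2*a^2 + 18*a - 20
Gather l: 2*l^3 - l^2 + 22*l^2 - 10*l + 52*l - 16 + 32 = 2*l^3 + 21*l^2 + 42*l + 16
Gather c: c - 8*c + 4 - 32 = -7*c - 28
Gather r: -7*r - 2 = -7*r - 2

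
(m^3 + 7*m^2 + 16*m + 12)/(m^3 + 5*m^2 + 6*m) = (m + 2)/m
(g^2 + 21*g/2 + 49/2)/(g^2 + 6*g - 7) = (g + 7/2)/(g - 1)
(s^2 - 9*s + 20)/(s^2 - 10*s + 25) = (s - 4)/(s - 5)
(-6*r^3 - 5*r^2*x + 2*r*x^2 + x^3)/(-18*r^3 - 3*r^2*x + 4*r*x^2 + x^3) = (r + x)/(3*r + x)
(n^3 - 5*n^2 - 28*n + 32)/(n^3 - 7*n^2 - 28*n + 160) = (n^2 + 3*n - 4)/(n^2 + n - 20)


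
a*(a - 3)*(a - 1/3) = a^3 - 10*a^2/3 + a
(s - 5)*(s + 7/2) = s^2 - 3*s/2 - 35/2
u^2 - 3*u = u*(u - 3)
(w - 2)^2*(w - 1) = w^3 - 5*w^2 + 8*w - 4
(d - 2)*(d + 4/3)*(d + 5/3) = d^3 + d^2 - 34*d/9 - 40/9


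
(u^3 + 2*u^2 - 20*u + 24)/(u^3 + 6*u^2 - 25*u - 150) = (u^2 - 4*u + 4)/(u^2 - 25)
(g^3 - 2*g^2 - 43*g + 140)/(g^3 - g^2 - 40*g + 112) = (g - 5)/(g - 4)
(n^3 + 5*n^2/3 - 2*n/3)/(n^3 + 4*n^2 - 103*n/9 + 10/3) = 3*n*(n + 2)/(3*n^2 + 13*n - 30)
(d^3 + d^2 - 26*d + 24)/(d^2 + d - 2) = (d^2 + 2*d - 24)/(d + 2)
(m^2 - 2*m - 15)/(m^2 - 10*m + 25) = (m + 3)/(m - 5)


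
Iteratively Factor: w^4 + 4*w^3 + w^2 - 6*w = (w)*(w^3 + 4*w^2 + w - 6) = w*(w - 1)*(w^2 + 5*w + 6) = w*(w - 1)*(w + 2)*(w + 3)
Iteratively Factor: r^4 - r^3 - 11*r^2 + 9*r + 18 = (r + 1)*(r^3 - 2*r^2 - 9*r + 18) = (r - 3)*(r + 1)*(r^2 + r - 6) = (r - 3)*(r - 2)*(r + 1)*(r + 3)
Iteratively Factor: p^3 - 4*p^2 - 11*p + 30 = (p + 3)*(p^2 - 7*p + 10) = (p - 2)*(p + 3)*(p - 5)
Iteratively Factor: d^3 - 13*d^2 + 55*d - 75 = (d - 5)*(d^2 - 8*d + 15) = (d - 5)^2*(d - 3)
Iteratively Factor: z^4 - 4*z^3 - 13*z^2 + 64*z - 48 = (z - 1)*(z^3 - 3*z^2 - 16*z + 48) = (z - 4)*(z - 1)*(z^2 + z - 12) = (z - 4)*(z - 1)*(z + 4)*(z - 3)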